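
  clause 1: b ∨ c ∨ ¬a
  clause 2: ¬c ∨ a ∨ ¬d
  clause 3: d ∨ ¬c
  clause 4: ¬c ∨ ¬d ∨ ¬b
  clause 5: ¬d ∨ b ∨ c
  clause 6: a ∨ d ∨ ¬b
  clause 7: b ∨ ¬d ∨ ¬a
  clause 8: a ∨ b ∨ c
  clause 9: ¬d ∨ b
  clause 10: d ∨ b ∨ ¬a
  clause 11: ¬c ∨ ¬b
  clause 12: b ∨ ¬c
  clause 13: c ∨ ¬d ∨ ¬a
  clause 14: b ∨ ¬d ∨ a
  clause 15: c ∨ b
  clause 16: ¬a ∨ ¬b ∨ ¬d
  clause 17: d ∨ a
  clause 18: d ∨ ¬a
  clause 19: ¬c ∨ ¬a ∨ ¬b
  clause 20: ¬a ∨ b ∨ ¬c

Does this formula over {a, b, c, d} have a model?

Try d = True.
(b) alone gives b = True.
(¬c) alone gives c = False.
(¬a) alone gives a = False.
All clauses are satisfied.
A satisfying assignment: a ↦ False; b ↦ True; c ↦ False; d ↦ True.

Yes, satisfiable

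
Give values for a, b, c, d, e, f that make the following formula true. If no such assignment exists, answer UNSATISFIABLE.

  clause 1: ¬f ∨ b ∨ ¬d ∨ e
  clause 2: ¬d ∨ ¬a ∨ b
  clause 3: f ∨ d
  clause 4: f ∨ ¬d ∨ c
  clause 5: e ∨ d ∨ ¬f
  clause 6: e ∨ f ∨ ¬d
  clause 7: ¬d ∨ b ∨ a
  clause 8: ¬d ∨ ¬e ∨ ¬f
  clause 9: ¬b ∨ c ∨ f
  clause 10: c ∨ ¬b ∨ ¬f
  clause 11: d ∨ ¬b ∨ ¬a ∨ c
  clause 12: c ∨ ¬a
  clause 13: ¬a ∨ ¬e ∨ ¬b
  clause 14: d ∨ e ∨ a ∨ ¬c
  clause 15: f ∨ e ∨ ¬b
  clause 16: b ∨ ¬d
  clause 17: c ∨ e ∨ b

Suppose f = False.
The clause (d) is unit, so d = True.
The clause (c) is unit, so c = True.
The clause (e) is unit, so e = True.
The clause (b) is unit, so b = True.
The clause (¬a) is unit, so a = False.
All clauses are satisfied.

a=False,  b=True,  c=True,  d=True,  e=True,  f=False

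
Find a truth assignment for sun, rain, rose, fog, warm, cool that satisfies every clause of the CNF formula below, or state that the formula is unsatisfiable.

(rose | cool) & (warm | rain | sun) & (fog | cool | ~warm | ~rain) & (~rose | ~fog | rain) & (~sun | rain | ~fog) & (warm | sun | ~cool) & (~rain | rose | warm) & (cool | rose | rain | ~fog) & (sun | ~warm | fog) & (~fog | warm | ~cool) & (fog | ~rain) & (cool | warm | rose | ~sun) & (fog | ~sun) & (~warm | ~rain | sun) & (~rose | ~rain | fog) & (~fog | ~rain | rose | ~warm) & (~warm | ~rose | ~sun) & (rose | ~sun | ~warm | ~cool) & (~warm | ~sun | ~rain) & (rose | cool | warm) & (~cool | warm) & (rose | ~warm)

sun: 1, rain: 1, rose: 1, fog: 1, warm: 0, cool: 0

Suppose rose = 1.
Suppose fog = 1.
Unit clause (rain) forces rain = 1.
Suppose warm = 0.
Unit clause (~cool) forces cool = 0.
Every clause is now satisfied; sun is unconstrained.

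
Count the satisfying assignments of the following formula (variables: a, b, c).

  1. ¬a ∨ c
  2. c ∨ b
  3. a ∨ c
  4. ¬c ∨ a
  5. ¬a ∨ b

There are 2^3 = 8 truth assignments over (a, b, c).
Split on c. With c = True, the clauses containing c are satisfied and ¬c drops from the rest; 1 of the 2^2 = 4 assignments to the other variables satisfy what remains.
With c = False, by the same count on the reduced clause set, 0 assignments work.
Total: 1 + 0 = 1.

1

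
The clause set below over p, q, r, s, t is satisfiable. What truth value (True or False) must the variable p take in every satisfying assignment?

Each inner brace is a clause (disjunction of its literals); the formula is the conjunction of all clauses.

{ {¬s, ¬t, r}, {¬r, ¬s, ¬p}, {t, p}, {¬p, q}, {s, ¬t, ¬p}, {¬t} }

Suppose p = False.
Unit clause (t) forces t = True.
Now (¬t) is unsatisfied and unit — conflict.
So every satisfying assignment has p = True.

True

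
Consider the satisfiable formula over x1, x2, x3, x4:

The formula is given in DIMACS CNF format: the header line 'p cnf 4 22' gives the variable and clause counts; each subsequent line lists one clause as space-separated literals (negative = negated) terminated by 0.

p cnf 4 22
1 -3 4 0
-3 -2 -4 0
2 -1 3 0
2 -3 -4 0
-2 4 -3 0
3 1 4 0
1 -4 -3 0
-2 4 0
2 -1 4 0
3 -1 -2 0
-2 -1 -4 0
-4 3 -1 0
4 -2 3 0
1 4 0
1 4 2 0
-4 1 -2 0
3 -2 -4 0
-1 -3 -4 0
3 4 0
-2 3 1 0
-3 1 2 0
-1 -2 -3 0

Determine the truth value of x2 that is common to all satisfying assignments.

Suppose x2 = True.
Unit clause (x4) forces x4 = True.
Unit clause (¬x3) forces x3 = False.
Now (x3) is unsatisfied and unit — conflict.
So every satisfying assignment has x2 = False.

False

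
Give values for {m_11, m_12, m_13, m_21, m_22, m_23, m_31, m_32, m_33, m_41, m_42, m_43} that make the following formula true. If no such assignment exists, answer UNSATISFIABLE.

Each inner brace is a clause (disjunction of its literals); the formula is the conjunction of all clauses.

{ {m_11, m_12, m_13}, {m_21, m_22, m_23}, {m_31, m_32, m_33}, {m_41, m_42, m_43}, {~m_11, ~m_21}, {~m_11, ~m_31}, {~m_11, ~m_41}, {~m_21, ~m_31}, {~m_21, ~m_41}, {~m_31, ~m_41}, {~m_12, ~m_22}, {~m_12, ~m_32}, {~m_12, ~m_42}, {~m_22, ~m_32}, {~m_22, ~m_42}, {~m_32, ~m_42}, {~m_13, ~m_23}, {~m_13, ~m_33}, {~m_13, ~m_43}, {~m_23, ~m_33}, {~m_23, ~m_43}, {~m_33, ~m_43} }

Branch on m_11: set m_11 = 0.
Branch on m_12: set m_12 = 1.
Unit clause (~m_22) forces m_22 = 0.
Unit clause (~m_32) forces m_32 = 0.
Unit clause (~m_42) forces m_42 = 0.
Branch on m_21: set m_21 = 1.
Unit clause (~m_31) forces m_31 = 0.
Unit clause (m_33) forces m_33 = 1.
Unit clause (~m_41) forces m_41 = 0.
Unit clause (m_43) forces m_43 = 1.
Now (~m_43) is unsatisfied and unit — conflict.
That branch fails; take m_21 = 0 instead.
Unit clause (m_23) forces m_23 = 1.
Unit clause (~m_13) forces m_13 = 0.
Unit clause (~m_33) forces m_33 = 0.
Unit clause (m_31) forces m_31 = 1.
Unit clause (~m_41) forces m_41 = 0.
Unit clause (m_43) forces m_43 = 1.
Now (~m_43) is unsatisfied and unit — conflict.
Neither m_21 = 1 nor m_21 = 0 works.
That branch fails; take m_12 = 0 instead.
Unit clause (m_13) forces m_13 = 1.
Unit clause (~m_23) forces m_23 = 0.
Unit clause (~m_33) forces m_33 = 0.
Unit clause (~m_43) forces m_43 = 0.
Branch on m_21: set m_21 = 1.
Unit clause (~m_31) forces m_31 = 0.
Unit clause (m_32) forces m_32 = 1.
Unit clause (~m_41) forces m_41 = 0.
Unit clause (m_42) forces m_42 = 1.
Now (~m_42) is unsatisfied and unit — conflict.
That branch fails; take m_21 = 0 instead.
Unit clause (m_22) forces m_22 = 1.
Unit clause (~m_32) forces m_32 = 0.
Unit clause (m_31) forces m_31 = 1.
Unit clause (~m_41) forces m_41 = 0.
Unit clause (m_42) forces m_42 = 1.
Now (~m_42) is unsatisfied and unit — conflict.
Neither m_21 = 1 nor m_21 = 0 works.
Neither m_12 = 1 nor m_12 = 0 works.
That branch fails; take m_11 = 1 instead.
Unit clause (~m_21) forces m_21 = 0.
Unit clause (~m_31) forces m_31 = 0.
Unit clause (~m_41) forces m_41 = 0.
Branch on m_22: set m_22 = 1.
Unit clause (~m_12) forces m_12 = 0.
Unit clause (~m_32) forces m_32 = 0.
Unit clause (m_33) forces m_33 = 1.
Unit clause (~m_42) forces m_42 = 0.
Unit clause (m_43) forces m_43 = 1.
Now (~m_43) is unsatisfied and unit — conflict.
That branch fails; take m_22 = 0 instead.
Unit clause (m_23) forces m_23 = 1.
Unit clause (~m_13) forces m_13 = 0.
Unit clause (~m_33) forces m_33 = 0.
Unit clause (m_32) forces m_32 = 1.
Unit clause (~m_12) forces m_12 = 0.
Unit clause (~m_42) forces m_42 = 0.
Unit clause (m_43) forces m_43 = 1.
Now (~m_43) is unsatisfied and unit — conflict.
Neither m_22 = 1 nor m_22 = 0 works.
Neither m_11 = 1 nor m_11 = 0 works.

UNSATISFIABLE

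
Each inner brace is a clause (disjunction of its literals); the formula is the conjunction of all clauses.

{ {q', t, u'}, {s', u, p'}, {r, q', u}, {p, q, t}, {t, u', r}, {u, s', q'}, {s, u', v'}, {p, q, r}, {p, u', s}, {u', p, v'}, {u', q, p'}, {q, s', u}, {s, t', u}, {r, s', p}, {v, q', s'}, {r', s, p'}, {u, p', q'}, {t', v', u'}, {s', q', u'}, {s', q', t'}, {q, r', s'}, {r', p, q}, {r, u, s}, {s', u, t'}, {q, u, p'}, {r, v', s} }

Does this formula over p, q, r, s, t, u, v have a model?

Branch on q: set q = 1.
Branch on t: set t = 0.
The clause (u') is unit, so u = 0.
The clause (r) is unit, so r = 1.
The clause (s') is unit, so s = 0.
The clause (p') is unit, so p = 0.
No clause remains; v is free.
A satisfying assignment: p: 0,  q: 1,  r: 1,  s: 0,  t: 0,  u: 0,  v: 0.

Yes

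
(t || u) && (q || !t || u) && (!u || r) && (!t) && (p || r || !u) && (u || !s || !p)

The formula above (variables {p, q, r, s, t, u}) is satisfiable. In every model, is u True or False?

True

Suppose u = false.
Unit clause (t) forces t = true.
But (!t) is also a unit clause — contradiction.
So every satisfying assignment has u = True.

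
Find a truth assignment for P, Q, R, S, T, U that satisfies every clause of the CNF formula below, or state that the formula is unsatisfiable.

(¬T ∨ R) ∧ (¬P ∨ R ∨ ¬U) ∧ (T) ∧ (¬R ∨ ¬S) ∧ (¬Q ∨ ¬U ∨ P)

The clause (T) is unit, so T = True.
The clause (R) is unit, so R = True.
The clause (¬S) is unit, so S = False.
Suppose Q = True.
Suppose U = True.
The clause (P) is unit, so P = True.
This assignment satisfies each clause.

P ↦ True,  Q ↦ True,  R ↦ True,  S ↦ False,  T ↦ True,  U ↦ True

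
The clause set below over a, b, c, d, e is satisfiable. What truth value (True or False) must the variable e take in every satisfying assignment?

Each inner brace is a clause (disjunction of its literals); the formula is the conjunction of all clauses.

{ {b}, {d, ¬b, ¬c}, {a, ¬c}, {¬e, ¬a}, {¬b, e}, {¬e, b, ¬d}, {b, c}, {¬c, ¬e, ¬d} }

Suppose e = False.
The clause (b) is unit, so b = True.
That conflicts with the unit clause (¬b).
So every satisfying assignment has e = True.

True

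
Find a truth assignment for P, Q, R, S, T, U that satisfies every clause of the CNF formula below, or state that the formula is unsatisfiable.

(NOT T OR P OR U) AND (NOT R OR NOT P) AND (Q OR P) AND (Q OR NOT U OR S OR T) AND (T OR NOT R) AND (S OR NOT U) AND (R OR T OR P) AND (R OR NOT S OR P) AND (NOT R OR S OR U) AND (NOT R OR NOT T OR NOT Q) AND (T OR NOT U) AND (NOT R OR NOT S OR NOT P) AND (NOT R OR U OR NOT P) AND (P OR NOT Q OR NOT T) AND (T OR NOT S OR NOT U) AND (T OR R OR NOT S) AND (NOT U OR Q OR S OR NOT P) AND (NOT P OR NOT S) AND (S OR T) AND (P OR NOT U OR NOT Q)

Case R = false:
Case Q = true:
Case S = false:
Unit clause (NOT U) forces U = false.
Unit clause (T) forces T = true.
Unit clause (P) forces P = true.
This assignment satisfies each clause.

P: true, Q: true, R: false, S: false, T: true, U: false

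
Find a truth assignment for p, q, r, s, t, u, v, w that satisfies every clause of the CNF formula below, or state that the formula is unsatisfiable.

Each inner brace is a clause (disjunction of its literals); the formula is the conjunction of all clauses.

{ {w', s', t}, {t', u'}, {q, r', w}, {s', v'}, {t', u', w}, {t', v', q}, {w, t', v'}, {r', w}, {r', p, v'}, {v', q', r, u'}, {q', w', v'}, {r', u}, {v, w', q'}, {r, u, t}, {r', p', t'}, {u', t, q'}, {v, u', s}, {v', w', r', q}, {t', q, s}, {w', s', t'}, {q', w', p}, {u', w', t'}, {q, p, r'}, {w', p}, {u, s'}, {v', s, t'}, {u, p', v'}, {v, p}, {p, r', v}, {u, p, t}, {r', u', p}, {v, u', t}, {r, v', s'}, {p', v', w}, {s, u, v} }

p=1,  q=0,  r=0,  s=0,  t=0,  u=1,  v=1,  w=1

Suppose t = 0.
Suppose w = 1.
The clause (s') is unit, so s = 0.
The clause (p) is unit, so p = 1.
Suppose q = 0.
Suppose r = 0.
The clause (u) is unit, so u = 1.
The clause (v) is unit, so v = 1.
Every clause now holds.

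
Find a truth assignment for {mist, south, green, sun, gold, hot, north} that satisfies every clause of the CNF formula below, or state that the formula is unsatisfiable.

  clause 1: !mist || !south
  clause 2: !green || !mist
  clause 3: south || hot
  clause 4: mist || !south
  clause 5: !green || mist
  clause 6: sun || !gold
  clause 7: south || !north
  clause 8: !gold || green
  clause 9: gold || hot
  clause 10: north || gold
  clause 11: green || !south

UNSATISFIABLE

Case mist = false:
Unit clause (!south) forces south = false.
Unit clause (hot) forces hot = true.
Unit clause (!green) forces green = false.
Unit clause (!north) forces north = false.
Unit clause (!gold) forces gold = false.
But (gold) is also a unit clause — contradiction.
Undo mist and try mist = true.
Unit clause (!south) forces south = false.
Unit clause (!green) forces green = false.
Unit clause (hot) forces hot = true.
Unit clause (!north) forces north = false.
Unit clause (!gold) forces gold = false.
But (gold) is also a unit clause — contradiction.
Both values of mist lead to a conflict.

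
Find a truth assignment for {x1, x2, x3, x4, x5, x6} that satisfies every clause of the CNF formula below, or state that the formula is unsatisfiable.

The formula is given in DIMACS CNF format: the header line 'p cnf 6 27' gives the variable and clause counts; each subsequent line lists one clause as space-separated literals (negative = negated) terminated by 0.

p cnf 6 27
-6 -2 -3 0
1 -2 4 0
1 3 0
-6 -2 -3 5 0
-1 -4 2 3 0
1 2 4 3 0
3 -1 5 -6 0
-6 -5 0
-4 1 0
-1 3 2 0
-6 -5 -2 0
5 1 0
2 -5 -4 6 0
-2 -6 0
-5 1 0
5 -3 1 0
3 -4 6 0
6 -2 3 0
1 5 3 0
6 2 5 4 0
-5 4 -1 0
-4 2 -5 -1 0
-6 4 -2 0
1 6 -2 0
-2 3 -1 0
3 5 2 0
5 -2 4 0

Branch on x1: set x1 = True.
Branch on x6: set x6 = False.
Branch on x3: set x3 = True.
Branch on x5: set x5 = False.
Branch on x2: set x2 = False.
(x4) alone gives x4 = True.
This assignment satisfies each clause.

x1=True,  x2=False,  x3=True,  x4=True,  x5=False,  x6=False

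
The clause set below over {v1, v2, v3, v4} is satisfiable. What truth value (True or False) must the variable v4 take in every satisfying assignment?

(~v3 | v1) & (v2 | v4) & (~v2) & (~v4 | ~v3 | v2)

True

Suppose v4 = 0.
(v2) alone gives v2 = 1.
But (~v2) is also a unit clause — contradiction.
So every satisfying assignment has v4 = True.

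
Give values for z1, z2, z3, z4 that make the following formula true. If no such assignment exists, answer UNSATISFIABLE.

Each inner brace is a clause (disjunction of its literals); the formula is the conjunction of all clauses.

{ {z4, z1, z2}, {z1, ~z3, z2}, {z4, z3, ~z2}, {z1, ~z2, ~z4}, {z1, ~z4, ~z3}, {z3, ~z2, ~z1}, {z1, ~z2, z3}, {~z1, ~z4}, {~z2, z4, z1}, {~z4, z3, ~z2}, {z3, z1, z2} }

Branch on z1: set z1 = 1.
The clause (~z4) is unit, so z4 = 0.
Branch on z3: set z3 = 0.
The clause (~z2) is unit, so z2 = 0.
This assignment satisfies each clause.

z1: 1,  z2: 0,  z3: 0,  z4: 0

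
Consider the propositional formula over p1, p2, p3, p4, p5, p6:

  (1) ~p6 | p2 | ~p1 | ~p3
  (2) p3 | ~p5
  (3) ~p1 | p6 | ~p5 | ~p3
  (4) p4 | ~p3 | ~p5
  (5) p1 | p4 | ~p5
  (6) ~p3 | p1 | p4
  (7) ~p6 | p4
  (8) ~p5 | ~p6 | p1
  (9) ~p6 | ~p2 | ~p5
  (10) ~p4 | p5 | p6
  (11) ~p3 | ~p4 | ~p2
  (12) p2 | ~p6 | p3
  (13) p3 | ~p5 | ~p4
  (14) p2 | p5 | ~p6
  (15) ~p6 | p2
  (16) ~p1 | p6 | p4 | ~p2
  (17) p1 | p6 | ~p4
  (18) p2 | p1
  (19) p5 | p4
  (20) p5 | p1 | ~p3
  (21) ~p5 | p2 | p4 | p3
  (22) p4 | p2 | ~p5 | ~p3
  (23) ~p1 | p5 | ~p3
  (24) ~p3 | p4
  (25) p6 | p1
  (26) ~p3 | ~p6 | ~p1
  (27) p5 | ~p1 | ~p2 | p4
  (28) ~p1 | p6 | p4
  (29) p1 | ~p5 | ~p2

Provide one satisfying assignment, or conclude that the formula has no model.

p1: 0, p2: 1, p3: 0, p4: 1, p5: 0, p6: 1

Suppose p3 = 0.
The clause (~p5) is unit, so p5 = 0.
The clause (p4) is unit, so p4 = 1.
The clause (p6) is unit, so p6 = 1.
The clause (p2) is unit, so p2 = 1.
No clause remains; p1 is free.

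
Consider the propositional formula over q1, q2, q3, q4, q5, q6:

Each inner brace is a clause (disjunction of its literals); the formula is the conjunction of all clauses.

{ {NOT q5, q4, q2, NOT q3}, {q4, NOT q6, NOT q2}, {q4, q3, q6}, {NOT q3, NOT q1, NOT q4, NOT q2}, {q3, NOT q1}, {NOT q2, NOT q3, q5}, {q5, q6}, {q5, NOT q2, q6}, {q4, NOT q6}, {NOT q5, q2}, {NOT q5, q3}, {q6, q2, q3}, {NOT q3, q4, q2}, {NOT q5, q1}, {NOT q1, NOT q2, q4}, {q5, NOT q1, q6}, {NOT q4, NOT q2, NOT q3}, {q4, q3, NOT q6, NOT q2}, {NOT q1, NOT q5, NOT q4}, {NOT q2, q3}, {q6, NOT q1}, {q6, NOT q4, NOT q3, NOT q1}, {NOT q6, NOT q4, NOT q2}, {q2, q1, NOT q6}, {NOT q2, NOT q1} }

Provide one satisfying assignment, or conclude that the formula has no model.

q1=true,  q2=false,  q3=true,  q4=true,  q5=false,  q6=true

Case q3 = true:
Case q2 = false:
From the singleton clause (NOT q5), q5 = false.
From the singleton clause (q6), q6 = true.
From the singleton clause (q4), q4 = true.
From the singleton clause (q1), q1 = true.
All clauses are satisfied.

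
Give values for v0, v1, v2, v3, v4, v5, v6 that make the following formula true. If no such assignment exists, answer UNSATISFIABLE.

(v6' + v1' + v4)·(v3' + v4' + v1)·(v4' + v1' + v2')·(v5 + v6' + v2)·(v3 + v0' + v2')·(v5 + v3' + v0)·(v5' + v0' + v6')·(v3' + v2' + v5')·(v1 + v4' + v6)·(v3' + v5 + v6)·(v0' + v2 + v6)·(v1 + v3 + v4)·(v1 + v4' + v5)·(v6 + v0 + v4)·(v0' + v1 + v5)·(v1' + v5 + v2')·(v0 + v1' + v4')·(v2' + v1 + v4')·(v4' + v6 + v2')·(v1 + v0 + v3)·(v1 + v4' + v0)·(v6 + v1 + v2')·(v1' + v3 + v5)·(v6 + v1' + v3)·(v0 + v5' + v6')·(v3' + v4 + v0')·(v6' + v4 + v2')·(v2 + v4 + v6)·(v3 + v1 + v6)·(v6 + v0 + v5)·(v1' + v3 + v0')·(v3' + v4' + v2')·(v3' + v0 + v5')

UNSATISFIABLE

Case v6 = 0:
Case v1 = 1:
(v3) alone gives v3 = 1.
(v5) alone gives v5 = 1.
(v2') alone gives v2 = 0.
(v0') alone gives v0 = 0.
Now (v0) is unsatisfied and unit — conflict.
Undo v1 and try v1 = 0.
(v4') alone gives v4 = 0.
(v3) alone gives v3 = 1.
(v5) alone gives v5 = 1.
(v2') alone gives v2 = 0.
Now (v2) is unsatisfied and unit — conflict.
Both values of v1 lead to a conflict.
Undo v6 and try v6 = 1.
Case v1 = 0:
Case v3 = 0:
(v4) alone gives v4 = 1.
(v5) alone gives v5 = 1.
(v0') alone gives v0 = 0.
Now (v0) is unsatisfied and unit — conflict.
Undo v3 and try v3 = 1.
(v4') alone gives v4 = 0.
(v0') alone gives v0 = 0.
(v5) alone gives v5 = 1.
Now (v5') is unsatisfied and unit — conflict.
Both values of v3 lead to a conflict.
Undo v1 and try v1 = 1.
(v4) alone gives v4 = 1.
(v2') alone gives v2 = 0.
(v5) alone gives v5 = 1.
(v0') alone gives v0 = 0.
Now (v0) is unsatisfied and unit — conflict.
Both values of v1 lead to a conflict.
Both values of v6 lead to a conflict.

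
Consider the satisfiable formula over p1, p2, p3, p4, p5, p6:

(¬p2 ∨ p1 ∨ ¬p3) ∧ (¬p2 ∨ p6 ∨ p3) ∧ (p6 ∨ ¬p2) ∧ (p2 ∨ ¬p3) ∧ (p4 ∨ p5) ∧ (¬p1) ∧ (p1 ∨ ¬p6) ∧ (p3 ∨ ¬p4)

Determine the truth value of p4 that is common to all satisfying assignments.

False

Suppose p4 = True.
Unit clause (¬p1) forces p1 = False.
Unit clause (¬p6) forces p6 = False.
Unit clause (¬p2) forces p2 = False.
Unit clause (¬p3) forces p3 = False.
Now (p3) is unsatisfied and unit — conflict.
So every satisfying assignment has p4 = False.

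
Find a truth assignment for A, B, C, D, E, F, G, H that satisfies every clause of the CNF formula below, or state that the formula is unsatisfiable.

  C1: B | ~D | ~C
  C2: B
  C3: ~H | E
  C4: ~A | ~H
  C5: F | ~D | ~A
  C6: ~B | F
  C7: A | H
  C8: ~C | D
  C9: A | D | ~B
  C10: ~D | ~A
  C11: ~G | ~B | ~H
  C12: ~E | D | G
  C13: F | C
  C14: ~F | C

A=0,  B=1,  C=1,  D=1,  E=1,  F=1,  G=0,  H=1

From the singleton clause (B), B = 1.
From the singleton clause (F), F = 1.
From the singleton clause (C), C = 1.
From the singleton clause (D), D = 1.
From the singleton clause (~A), A = 0.
From the singleton clause (H), H = 1.
From the singleton clause (E), E = 1.
From the singleton clause (~G), G = 0.
Every clause now holds.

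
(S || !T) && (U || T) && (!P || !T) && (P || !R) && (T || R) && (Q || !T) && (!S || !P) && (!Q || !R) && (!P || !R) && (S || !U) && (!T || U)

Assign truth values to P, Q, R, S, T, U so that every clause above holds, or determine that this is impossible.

P=false,  Q=true,  R=false,  S=true,  T=true,  U=true

Suppose S = true.
Unit clause (!P) forces P = false.
Unit clause (!R) forces R = false.
Unit clause (T) forces T = true.
Unit clause (Q) forces Q = true.
Unit clause (U) forces U = true.
All clauses are satisfied.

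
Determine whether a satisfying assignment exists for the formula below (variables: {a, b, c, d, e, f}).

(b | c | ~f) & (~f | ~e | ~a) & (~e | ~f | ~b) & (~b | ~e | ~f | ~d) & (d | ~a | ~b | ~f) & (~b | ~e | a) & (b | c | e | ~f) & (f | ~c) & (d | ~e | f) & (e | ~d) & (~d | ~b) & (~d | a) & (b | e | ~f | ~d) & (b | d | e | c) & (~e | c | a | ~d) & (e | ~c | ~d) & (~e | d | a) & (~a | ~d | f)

Yes, satisfiable

Case f = 1:
Case b = 0:
The clause (c) is unit, so c = 1.
Case e = 0:
The clause (~d) is unit, so d = 0.
Every clause is now satisfied; a is unconstrained.
A satisfying assignment: a: 0, b: 0, c: 1, d: 0, e: 0, f: 1.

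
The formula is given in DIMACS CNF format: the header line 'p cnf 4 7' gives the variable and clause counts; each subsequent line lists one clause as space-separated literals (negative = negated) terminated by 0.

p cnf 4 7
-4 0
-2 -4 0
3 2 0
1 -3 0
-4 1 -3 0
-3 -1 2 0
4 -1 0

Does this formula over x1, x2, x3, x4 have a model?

Unit clause (¬x4) forces x4 = False.
Unit clause (¬x1) forces x1 = False.
Unit clause (¬x3) forces x3 = False.
Unit clause (x2) forces x2 = True.
Every clause now holds.
A satisfying assignment: x1=False, x2=True, x3=False, x4=False.

Yes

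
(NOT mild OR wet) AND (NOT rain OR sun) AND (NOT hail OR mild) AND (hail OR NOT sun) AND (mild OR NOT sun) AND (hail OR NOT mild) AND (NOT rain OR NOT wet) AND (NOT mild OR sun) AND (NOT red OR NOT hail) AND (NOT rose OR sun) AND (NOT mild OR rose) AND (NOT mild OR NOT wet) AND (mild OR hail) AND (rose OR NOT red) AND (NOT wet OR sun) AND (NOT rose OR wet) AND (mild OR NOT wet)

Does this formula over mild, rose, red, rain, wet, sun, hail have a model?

Unsatisfiable

Case mild = false:
The clause (NOT hail) is unit, so hail = false.
That conflicts with the unit clause (hail).
That branch fails; take mild = true instead.
The clause (wet) is unit, so wet = true.
That conflicts with the unit clause (NOT wet).
Neither mild = true nor mild = false works.
No assignment satisfies every clause.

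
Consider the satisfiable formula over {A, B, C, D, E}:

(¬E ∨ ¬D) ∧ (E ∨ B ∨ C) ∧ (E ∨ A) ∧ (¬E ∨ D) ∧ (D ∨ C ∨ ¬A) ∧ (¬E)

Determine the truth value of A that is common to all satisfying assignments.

True

Suppose A = False.
From the singleton clause (E), E = True.
But (¬E) is also a unit clause — contradiction.
So every satisfying assignment has A = True.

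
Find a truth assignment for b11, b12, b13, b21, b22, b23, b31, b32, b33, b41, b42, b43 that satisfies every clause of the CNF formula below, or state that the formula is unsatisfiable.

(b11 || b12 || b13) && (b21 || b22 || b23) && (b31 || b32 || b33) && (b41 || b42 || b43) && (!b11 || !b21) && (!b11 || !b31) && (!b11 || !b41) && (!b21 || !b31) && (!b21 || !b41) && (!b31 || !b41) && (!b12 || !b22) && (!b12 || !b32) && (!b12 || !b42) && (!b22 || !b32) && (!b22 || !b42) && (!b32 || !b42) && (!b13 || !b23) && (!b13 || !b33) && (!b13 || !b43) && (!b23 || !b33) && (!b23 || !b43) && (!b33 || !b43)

Case b11 = false:
Case b12 = true:
From the singleton clause (!b22), b22 = false.
From the singleton clause (!b32), b32 = false.
From the singleton clause (!b42), b42 = false.
Case b21 = true:
From the singleton clause (!b31), b31 = false.
From the singleton clause (b33), b33 = true.
From the singleton clause (!b41), b41 = false.
From the singleton clause (b43), b43 = true.
But (!b43) is also a unit clause — contradiction.
That branch fails; take b21 = false instead.
From the singleton clause (b23), b23 = true.
From the singleton clause (!b13), b13 = false.
From the singleton clause (!b33), b33 = false.
From the singleton clause (b31), b31 = true.
From the singleton clause (!b41), b41 = false.
From the singleton clause (b43), b43 = true.
But (!b43) is also a unit clause — contradiction.
Neither b21 = true nor b21 = false works.
That branch fails; take b12 = false instead.
From the singleton clause (b13), b13 = true.
From the singleton clause (!b23), b23 = false.
From the singleton clause (!b33), b33 = false.
From the singleton clause (!b43), b43 = false.
Case b21 = true:
From the singleton clause (!b31), b31 = false.
From the singleton clause (b32), b32 = true.
From the singleton clause (!b41), b41 = false.
From the singleton clause (b42), b42 = true.
But (!b42) is also a unit clause — contradiction.
That branch fails; take b21 = false instead.
From the singleton clause (b22), b22 = true.
From the singleton clause (!b32), b32 = false.
From the singleton clause (b31), b31 = true.
From the singleton clause (!b41), b41 = false.
From the singleton clause (b42), b42 = true.
But (!b42) is also a unit clause — contradiction.
Neither b21 = true nor b21 = false works.
Neither b12 = true nor b12 = false works.
That branch fails; take b11 = true instead.
From the singleton clause (!b21), b21 = false.
From the singleton clause (!b31), b31 = false.
From the singleton clause (!b41), b41 = false.
Case b22 = true:
From the singleton clause (!b12), b12 = false.
From the singleton clause (!b32), b32 = false.
From the singleton clause (b33), b33 = true.
From the singleton clause (!b42), b42 = false.
From the singleton clause (b43), b43 = true.
But (!b43) is also a unit clause — contradiction.
That branch fails; take b22 = false instead.
From the singleton clause (b23), b23 = true.
From the singleton clause (!b13), b13 = false.
From the singleton clause (!b33), b33 = false.
From the singleton clause (b32), b32 = true.
From the singleton clause (!b12), b12 = false.
From the singleton clause (!b42), b42 = false.
From the singleton clause (b43), b43 = true.
But (!b43) is also a unit clause — contradiction.
Neither b22 = true nor b22 = false works.
Neither b11 = true nor b11 = false works.

UNSATISFIABLE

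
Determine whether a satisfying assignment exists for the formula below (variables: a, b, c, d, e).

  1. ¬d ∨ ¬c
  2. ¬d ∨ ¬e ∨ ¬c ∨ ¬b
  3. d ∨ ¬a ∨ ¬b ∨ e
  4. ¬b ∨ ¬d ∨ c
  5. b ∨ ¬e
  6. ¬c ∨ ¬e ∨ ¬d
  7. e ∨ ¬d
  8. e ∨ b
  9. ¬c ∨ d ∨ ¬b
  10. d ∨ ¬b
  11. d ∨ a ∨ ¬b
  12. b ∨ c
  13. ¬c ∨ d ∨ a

Try d = False.
(¬b) alone gives b = False.
(¬e) alone gives e = False.
But (e) is also a unit clause — contradiction.
That branch fails; take d = True instead.
(¬c) alone gives c = False.
(¬b) alone gives b = False.
But (b) is also a unit clause — contradiction.
Neither d = True nor d = False works.
No assignment satisfies every clause.

No, unsatisfiable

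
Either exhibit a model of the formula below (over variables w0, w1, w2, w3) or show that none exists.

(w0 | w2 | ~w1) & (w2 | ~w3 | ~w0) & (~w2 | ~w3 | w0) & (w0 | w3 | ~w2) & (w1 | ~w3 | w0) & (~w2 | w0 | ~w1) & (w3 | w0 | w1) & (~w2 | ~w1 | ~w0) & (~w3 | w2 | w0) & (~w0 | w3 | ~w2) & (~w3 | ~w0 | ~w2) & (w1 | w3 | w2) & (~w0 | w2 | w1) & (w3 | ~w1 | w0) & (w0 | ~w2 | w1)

Suppose w0 = 1.
Suppose w2 = 0.
The clause (~w3) is unit, so w3 = 0.
The clause (w1) is unit, so w1 = 1.
This assignment satisfies each clause.

w0: 1,  w1: 1,  w2: 0,  w3: 0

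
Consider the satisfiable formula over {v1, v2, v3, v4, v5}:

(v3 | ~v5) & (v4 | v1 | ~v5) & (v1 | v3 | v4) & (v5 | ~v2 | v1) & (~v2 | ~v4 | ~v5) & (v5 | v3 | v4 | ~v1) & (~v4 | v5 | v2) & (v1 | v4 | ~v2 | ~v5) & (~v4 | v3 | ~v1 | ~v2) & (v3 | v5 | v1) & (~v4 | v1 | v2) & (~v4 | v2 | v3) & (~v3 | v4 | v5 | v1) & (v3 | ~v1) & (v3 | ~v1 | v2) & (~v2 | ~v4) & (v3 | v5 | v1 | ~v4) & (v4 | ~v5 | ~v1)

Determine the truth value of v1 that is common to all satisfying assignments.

True

Suppose v1 = 0.
Suppose v3 = 1.
Suppose v4 = 1.
Unit clause (v2) forces v2 = 1.
That conflicts with the unit clause (~v2).
Undo v4 and try v4 = 0.
Unit clause (~v5) forces v5 = 0.
That conflicts with the unit clause (v5).
Either choice for v4 ends in contradiction.
Undo v3 and try v3 = 0.
Unit clause (~v5) forces v5 = 0.
That conflicts with the unit clause (v5).
Either choice for v3 ends in contradiction.
So every satisfying assignment has v1 = True.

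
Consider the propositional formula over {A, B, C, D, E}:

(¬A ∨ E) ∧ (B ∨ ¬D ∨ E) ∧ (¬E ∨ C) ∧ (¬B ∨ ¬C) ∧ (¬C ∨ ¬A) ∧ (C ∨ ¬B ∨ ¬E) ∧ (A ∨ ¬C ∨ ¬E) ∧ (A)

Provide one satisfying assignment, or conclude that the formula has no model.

UNSATISFIABLE

(A) alone gives A = True.
(E) alone gives E = True.
(C) alone gives C = True.
Now (¬C) is unsatisfied and unit — conflict.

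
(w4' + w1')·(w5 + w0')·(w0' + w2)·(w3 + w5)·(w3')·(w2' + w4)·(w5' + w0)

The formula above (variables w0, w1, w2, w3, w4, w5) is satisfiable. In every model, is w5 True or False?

Suppose w5 = 0.
The clause (w0') is unit, so w0 = 0.
The clause (w3) is unit, so w3 = 1.
That conflicts with the unit clause (w3').
So every satisfying assignment has w5 = True.

True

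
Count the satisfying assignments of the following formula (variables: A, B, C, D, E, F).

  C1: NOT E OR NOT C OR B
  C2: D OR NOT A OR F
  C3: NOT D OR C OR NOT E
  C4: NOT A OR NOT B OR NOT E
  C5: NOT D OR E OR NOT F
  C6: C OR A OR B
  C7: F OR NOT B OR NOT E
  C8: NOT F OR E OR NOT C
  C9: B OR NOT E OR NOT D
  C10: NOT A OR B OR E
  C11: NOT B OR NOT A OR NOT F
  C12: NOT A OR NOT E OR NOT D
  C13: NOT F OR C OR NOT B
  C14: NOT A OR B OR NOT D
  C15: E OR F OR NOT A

9

There are 2^6 = 64 truth assignments over (A, B, C, D, E, F).
Split on A. With A = true, the clauses containing A are satisfied and NOT A drops from the rest; 1 of the 2^5 = 32 assignments to the other variables satisfy what remains.
With A = false, by the same count on the reduced clause set, 8 assignments work.
(One model: A=F, B=F, C=T, D=F, E=F, F=F.)
Total: 1 + 8 = 9.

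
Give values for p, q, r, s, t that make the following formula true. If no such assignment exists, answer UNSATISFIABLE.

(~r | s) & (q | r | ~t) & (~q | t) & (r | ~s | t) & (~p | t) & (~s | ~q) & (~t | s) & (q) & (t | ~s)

UNSATISFIABLE

From the singleton clause (q), q = 1.
From the singleton clause (t), t = 1.
From the singleton clause (~s), s = 0.
But (s) is also a unit clause — contradiction.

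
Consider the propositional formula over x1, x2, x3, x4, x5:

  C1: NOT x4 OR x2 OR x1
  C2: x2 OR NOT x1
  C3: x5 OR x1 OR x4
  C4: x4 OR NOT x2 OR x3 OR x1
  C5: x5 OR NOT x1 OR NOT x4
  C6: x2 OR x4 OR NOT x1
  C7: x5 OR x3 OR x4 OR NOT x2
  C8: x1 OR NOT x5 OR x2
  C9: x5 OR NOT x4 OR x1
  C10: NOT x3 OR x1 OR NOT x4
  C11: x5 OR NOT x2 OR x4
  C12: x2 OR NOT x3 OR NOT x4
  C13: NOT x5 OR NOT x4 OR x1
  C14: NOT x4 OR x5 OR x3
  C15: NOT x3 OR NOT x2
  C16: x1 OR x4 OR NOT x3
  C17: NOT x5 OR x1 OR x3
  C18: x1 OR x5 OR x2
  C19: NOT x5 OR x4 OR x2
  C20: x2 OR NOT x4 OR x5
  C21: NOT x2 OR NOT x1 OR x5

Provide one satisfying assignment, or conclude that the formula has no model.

x1: true, x2: true, x3: false, x4: false, x5: true

Try x2 = true.
From the singleton clause (NOT x3), x3 = false.
Try x4 = false.
From the singleton clause (x1), x1 = true.
From the singleton clause (x5), x5 = true.
All clauses are satisfied.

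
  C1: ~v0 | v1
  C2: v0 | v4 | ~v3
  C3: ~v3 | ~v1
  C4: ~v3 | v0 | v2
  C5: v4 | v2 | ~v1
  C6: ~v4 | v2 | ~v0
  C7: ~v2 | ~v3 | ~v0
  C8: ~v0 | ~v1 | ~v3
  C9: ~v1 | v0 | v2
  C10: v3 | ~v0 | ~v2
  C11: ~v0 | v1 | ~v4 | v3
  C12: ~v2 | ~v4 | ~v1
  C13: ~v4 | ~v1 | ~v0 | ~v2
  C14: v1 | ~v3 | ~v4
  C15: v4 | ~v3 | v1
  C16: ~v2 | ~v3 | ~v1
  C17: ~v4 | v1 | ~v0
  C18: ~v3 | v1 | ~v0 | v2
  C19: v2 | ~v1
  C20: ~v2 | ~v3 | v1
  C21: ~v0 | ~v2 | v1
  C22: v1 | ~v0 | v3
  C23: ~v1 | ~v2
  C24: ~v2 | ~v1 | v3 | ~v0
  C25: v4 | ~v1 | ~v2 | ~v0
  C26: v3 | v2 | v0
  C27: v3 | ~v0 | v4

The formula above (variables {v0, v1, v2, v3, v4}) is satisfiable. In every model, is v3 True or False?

Suppose v3 = 1.
From the singleton clause (~v1), v1 = 0.
From the singleton clause (~v0), v0 = 0.
From the singleton clause (v4), v4 = 1.
Now (~v4) is unsatisfied and unit — conflict.
So every satisfying assignment has v3 = False.

False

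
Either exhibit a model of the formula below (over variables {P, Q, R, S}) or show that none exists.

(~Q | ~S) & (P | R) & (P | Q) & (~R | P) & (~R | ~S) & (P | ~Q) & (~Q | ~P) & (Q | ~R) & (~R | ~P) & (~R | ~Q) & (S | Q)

Suppose Q = 0.
The clause (P) is unit, so P = 1.
The clause (~R) is unit, so R = 0.
The clause (S) is unit, so S = 1.
Every clause now holds.

P: 1, Q: 0, R: 0, S: 1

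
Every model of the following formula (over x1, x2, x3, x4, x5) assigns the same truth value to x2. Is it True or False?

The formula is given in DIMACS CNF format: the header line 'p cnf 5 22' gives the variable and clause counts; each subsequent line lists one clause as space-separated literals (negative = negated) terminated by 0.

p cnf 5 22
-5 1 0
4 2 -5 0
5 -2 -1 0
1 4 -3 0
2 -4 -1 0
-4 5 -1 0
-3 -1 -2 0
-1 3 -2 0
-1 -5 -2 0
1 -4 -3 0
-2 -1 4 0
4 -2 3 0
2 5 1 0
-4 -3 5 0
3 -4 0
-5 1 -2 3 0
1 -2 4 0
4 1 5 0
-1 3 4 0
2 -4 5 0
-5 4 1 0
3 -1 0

Suppose x2 = True.
Suppose x5 = False.
From the singleton clause (¬x1), x1 = False.
From the singleton clause (x4), x4 = True.
From the singleton clause (¬x3), x3 = False.
Now (x3) is unsatisfied and unit — conflict.
Backtrack on x5: now try x5 = True.
From the singleton clause (x1), x1 = True.
Now (¬x1) is unsatisfied and unit — conflict.
Neither x5 = True nor x5 = False works.
So every satisfying assignment has x2 = False.

False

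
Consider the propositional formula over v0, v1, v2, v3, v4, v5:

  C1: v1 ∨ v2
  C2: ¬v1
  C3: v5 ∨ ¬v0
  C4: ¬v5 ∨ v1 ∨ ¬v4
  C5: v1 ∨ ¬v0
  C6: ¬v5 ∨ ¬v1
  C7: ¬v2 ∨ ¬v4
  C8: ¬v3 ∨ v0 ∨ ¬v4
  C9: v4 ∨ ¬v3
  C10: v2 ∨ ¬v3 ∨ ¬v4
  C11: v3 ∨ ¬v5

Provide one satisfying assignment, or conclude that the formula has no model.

Unit clause (¬v1) forces v1 = False.
Unit clause (v2) forces v2 = True.
Unit clause (¬v0) forces v0 = False.
Unit clause (¬v4) forces v4 = False.
Unit clause (¬v3) forces v3 = False.
Unit clause (¬v5) forces v5 = False.
Every clause now holds.

v0: False, v1: False, v2: True, v3: False, v4: False, v5: False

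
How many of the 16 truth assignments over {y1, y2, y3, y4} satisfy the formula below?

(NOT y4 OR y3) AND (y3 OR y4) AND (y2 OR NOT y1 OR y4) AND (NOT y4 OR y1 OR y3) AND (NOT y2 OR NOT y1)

5

There are 2^4 = 16 truth assignments over (y1, y2, y3, y4).
Split on y3. With y3 = true, the clauses containing y3 are satisfied and NOT y3 drops from the rest; 5 of the 2^3 = 8 assignments to the other variables satisfy what remains.
With y3 = false, by the same count on the reduced clause set, 0 assignments work.
(One model: y1=F, y2=F, y3=T, y4=F.)
Total: 5 + 0 = 5.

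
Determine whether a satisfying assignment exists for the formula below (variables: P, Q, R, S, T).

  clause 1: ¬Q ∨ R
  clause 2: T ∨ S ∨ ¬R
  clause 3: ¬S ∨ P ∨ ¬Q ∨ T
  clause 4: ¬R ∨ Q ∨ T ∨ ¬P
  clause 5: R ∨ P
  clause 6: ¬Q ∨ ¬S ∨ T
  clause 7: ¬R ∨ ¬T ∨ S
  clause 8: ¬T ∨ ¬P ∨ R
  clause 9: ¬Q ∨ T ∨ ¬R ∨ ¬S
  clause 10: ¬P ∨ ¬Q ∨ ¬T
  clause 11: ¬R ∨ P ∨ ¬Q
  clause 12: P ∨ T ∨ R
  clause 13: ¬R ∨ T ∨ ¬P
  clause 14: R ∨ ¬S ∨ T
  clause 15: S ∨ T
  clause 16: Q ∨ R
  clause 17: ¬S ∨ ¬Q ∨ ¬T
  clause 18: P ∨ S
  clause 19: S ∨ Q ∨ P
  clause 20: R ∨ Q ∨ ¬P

Case Q = False:
Unit clause (R) forces R = True.
Case T = False:
Unit clause (S) forces S = True.
Unit clause (¬P) forces P = False.
Every clause now holds.
A satisfying assignment: P: False; Q: False; R: True; S: True; T: False.

Yes, satisfiable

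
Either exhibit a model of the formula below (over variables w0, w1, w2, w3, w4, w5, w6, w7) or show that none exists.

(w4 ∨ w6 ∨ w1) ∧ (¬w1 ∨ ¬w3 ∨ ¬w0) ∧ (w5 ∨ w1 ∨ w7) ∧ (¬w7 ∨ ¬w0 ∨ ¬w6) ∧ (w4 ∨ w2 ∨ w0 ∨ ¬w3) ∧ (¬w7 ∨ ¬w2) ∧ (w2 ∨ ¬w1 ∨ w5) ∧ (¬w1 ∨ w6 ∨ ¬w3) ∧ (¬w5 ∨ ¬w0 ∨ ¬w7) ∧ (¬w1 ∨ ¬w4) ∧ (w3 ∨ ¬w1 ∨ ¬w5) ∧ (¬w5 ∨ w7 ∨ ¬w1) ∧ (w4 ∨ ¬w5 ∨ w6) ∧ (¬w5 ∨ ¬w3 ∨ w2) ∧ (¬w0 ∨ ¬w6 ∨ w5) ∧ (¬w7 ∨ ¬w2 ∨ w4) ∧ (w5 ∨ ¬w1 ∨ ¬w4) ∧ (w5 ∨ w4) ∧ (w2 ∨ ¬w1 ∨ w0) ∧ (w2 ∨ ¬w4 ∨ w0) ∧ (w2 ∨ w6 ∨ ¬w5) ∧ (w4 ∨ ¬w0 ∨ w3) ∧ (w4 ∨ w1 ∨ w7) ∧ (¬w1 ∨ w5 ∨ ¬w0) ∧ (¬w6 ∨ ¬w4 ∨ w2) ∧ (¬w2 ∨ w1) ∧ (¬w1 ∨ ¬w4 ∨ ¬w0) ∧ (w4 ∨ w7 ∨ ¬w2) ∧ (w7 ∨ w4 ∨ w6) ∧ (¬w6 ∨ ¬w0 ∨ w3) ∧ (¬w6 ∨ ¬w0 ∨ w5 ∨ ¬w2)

Suppose w7 = True.
The clause (¬w2) is unit, so w2 = False.
Suppose w0 = False.
The clause (¬w1) is unit, so w1 = False.
The clause (¬w4) is unit, so w4 = False.
The clause (w6) is unit, so w6 = True.
The clause (¬w3) is unit, so w3 = False.
The clause (w5) is unit, so w5 = True.
This assignment satisfies each clause.

w0=False; w1=False; w2=False; w3=False; w4=False; w5=True; w6=True; w7=True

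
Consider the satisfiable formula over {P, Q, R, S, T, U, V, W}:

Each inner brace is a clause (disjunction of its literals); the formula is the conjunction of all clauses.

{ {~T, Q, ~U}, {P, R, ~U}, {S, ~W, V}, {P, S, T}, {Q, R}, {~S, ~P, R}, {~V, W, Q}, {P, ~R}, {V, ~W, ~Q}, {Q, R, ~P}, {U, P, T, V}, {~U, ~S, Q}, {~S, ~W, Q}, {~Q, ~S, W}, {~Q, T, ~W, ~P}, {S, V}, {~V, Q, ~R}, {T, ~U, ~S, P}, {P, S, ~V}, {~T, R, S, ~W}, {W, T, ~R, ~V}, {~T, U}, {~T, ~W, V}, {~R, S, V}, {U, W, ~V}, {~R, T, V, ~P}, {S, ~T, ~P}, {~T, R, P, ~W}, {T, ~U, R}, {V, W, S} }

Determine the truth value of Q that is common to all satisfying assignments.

Suppose Q = 0.
The clause (R) is unit, so R = 1.
The clause (P) is unit, so P = 1.
The clause (~V) is unit, so V = 0.
The clause (S) is unit, so S = 1.
The clause (~U) is unit, so U = 0.
The clause (~W) is unit, so W = 0.
The clause (~T) is unit, so T = 0.
Now (T) is unsatisfied and unit — conflict.
So every satisfying assignment has Q = True.

True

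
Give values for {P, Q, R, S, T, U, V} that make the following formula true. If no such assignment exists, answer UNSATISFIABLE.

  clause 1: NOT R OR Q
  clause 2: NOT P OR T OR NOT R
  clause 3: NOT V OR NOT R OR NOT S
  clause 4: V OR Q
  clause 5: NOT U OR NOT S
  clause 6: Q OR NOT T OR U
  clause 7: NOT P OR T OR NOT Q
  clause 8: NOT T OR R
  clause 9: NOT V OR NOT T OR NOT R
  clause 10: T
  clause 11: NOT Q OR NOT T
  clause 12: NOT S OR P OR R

(T) alone gives T = true.
(R) alone gives R = true.
(Q) alone gives Q = true.
That conflicts with the unit clause (NOT Q).

UNSATISFIABLE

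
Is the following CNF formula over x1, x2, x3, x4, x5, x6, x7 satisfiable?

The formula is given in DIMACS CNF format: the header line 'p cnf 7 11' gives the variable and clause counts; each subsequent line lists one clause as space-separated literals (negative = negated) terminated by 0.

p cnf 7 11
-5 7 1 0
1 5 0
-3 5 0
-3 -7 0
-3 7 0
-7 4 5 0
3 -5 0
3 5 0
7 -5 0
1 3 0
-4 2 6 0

Try x1 = True.
Try x3 = False.
Unit clause (¬x5) forces x5 = False.
That conflicts with the unit clause (x5).
That branch fails; take x3 = True instead.
Unit clause (x5) forces x5 = True.
Unit clause (¬x7) forces x7 = False.
That conflicts with the unit clause (x7).
Neither x3 = True nor x3 = False works.
That branch fails; take x1 = False instead.
Unit clause (x5) forces x5 = True.
Unit clause (x7) forces x7 = True.
Unit clause (¬x3) forces x3 = False.
That conflicts with the unit clause (x3).
Neither x1 = True nor x1 = False works.
No assignment satisfies every clause.

No, unsatisfiable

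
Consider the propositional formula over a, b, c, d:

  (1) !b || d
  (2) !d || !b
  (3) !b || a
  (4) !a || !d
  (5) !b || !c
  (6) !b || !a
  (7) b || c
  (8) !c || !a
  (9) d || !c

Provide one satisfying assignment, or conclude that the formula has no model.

a=false; b=false; c=true; d=true

Case b = false:
(c) alone gives c = true.
(!a) alone gives a = false.
(d) alone gives d = true.
Every clause now holds.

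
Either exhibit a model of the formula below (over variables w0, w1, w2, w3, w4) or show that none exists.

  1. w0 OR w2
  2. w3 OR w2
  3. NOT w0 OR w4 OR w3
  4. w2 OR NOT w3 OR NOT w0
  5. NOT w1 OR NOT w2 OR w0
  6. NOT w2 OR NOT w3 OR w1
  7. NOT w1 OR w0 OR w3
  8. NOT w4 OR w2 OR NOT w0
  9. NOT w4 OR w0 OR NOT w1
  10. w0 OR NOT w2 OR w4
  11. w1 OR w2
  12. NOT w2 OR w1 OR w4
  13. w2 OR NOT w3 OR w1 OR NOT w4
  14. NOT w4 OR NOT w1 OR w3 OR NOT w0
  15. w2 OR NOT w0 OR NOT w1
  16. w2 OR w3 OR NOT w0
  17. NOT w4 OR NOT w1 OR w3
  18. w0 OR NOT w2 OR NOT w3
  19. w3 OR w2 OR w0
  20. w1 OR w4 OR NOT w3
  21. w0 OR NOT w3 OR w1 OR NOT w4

w0=false, w1=false, w2=true, w3=false, w4=true

Case w0 = false:
Unit clause (w2) forces w2 = true.
Unit clause (NOT w1) forces w1 = false.
Unit clause (NOT w3) forces w3 = false.
Unit clause (w4) forces w4 = true.
Every clause now holds.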